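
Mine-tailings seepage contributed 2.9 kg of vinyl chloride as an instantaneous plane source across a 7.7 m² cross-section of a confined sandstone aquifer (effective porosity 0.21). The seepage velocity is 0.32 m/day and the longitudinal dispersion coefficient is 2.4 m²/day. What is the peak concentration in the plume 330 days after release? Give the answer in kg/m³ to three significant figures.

0.0180 kg/m³

The peak of an instantaneous 1D plume sits at x = vt; there the Gaussian factor is 1 and C_max = M/(n_e·A·√(4πDt)), where n_e·A is the pore area the mass is dissolved in.
√(4πDt) = √(4π × 2.4 × 330) = 99.76 m, so C_max = 2.9/(0.21 × 7.7 × 99.76) = 0.0180 kg/m³.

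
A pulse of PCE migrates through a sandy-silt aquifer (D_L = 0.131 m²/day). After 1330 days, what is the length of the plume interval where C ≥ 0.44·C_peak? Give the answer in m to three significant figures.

The plume is Gaussian with σ = √(2Dt) = √(2 × 0.131 × 1330) = 18.67 m.
C/C_peak = exp(−Δx²/(2σ²)) = 0.44 ⇒ Δx = σ·√(−2 ln 0.44) = 18.67 × 1.281 = 23.92 m.
Width = 2Δx = 47.8 m.

47.8 m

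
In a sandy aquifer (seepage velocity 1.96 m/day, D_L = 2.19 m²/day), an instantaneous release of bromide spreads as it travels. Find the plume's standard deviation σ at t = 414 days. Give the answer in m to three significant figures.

Dispersive spreading gives a Gaussian with σ² = 2Dt; advection only shifts the center.
σ = √(2 × 2.19 × 414) = 42.6 m.

42.6 m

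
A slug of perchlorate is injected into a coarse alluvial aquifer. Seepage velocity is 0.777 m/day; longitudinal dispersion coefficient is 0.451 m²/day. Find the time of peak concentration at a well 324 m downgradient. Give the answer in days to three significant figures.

For the 1D instantaneous-source solution, setting ∂C/∂t = 0 at fixed x gives v²t² + 2Dt − x² = 0, so t = (√(D² + v²x²) − D)/v².
√(D² + v²x²) = √(0.451² + 0.777² × 324²) = 251.7; v² = 0.603729.
t = (251.7 − 0.451)/0.603729 = 416 days (vs. the pure-advection estimate x/v = 417 d).

416 days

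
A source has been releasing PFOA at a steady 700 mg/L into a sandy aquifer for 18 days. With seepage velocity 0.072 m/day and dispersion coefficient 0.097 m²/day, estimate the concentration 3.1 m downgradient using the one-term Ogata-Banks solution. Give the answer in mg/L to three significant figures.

117 mg/L

For a continuous step input, C/C₀ ≈ ½·erfc((x−vt)/(2√(Dt))).
vt = 0.072 × 18 = 1.296 m and 2√(Dt) = 2√(0.097 × 18) = 2.643 m.
Argument (x−vt)/(2√(Dt)) = (3.1 − 1.296)/2.643 = 0.6826; ½·erfc(0.6826) = 0.1672.
C = 700 × 0.1672 = 117 mg/L.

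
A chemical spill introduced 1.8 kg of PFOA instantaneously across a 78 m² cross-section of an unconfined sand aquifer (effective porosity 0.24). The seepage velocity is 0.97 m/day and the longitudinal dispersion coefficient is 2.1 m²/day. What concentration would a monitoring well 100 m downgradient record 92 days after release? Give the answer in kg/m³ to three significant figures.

0.00168 kg/m³

For an instantaneous plane source, C(x,t) = M/(n_e·A·√(4πDt)) · exp(−(x−vt)²/(4Dt)), with n_e·A the pore (flow) area.
Plume center vt = 0.97 × 92 = 89.24 m, so the well at 100 m is 10.76 m downgradient of the peak.
√(4πDt) = 49.27 m, giving peak height M/(n_e·A·√(4πDt)) = 1.8/(0.24 × 78 × 49.27) = 0.001952 kg/m³.
(x−vt)²/(4Dt) = (10.76)²/(4 × 2.1 × 92) = 0.1498; exp(−0.1498) = 0.8609.
C = 0.001952 × 0.8609 = 0.00168 kg/m³.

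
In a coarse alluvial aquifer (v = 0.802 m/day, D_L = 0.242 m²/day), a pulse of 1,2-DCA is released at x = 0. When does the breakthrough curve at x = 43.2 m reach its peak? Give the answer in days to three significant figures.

53.5 days

For the 1D instantaneous-source solution, setting ∂C/∂t = 0 at fixed x gives v²t² + 2Dt − x² = 0, so t = (√(D² + v²x²) − D)/v².
√(D² + v²x²) = √(0.242² + 0.802² × 43.2²) = 34.65; v² = 0.643204.
t = (34.65 − 0.242)/0.643204 = 53.5 days (vs. the pure-advection estimate x/v = 53.9 d).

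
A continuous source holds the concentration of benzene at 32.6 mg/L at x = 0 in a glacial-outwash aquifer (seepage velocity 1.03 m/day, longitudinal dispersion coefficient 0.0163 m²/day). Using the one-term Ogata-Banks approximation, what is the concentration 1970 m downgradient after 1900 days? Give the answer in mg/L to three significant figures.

For a continuous step input, C/C₀ ≈ ½·erfc((x−vt)/(2√(Dt))).
vt = 1.03 × 1900 = 1957 m and 2√(Dt) = 2√(0.0163 × 1900) = 11.13 m.
Argument (x−vt)/(2√(Dt)) = (1970 − 1957)/11.13 = 1.168; ½·erfc(1.168) = 0.04929.
C = 32.6 × 0.04929 = 1.61 mg/L.

1.61 mg/L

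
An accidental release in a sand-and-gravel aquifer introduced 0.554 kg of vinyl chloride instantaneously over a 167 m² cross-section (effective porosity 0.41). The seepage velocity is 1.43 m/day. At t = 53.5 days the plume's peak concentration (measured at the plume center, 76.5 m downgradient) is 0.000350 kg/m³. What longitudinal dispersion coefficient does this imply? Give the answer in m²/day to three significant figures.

At the plume center C_max = M/(n_e·A·√(4πDt)), so D = M²/(4πt·(n_e·A·C_max)²).
n_e·A·C_max = 0.41 × 167 × 0.000350 = 0.02396 kg/m.
D = 0.554²/(4π × 53.5 × 0.02396²) = 0.795 m²/day.

0.795 m²/day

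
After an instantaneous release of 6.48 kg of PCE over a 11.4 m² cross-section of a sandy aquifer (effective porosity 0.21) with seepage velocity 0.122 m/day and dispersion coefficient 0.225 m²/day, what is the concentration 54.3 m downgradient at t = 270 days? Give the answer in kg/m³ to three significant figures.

0.0150 kg/m³

For an instantaneous plane source, C(x,t) = M/(n_e·A·√(4πDt)) · exp(−(x−vt)²/(4Dt)), with n_e·A the pore (flow) area.
Plume center vt = 0.122 × 270 = 32.94 m, so the well at 54.3 m is 21.36 m downgradient of the peak.
√(4πDt) = 27.63 m, giving peak height M/(n_e·A·√(4πDt)) = 6.48/(0.21 × 11.4 × 27.63) = 0.09796 kg/m³.
(x−vt)²/(4Dt) = (21.36)²/(4 × 0.225 × 270) = 1.878; exp(−1.878) = 0.1529.
C = 0.09796 × 0.1529 = 0.0150 kg/m³.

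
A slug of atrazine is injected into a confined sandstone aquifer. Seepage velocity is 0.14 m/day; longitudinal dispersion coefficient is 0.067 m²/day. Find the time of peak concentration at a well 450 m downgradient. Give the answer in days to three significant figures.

3210 days

For the 1D instantaneous-source solution, setting ∂C/∂t = 0 at fixed x gives v²t² + 2Dt − x² = 0, so t = (√(D² + v²x²) − D)/v².
√(D² + v²x²) = √(0.067² + 0.14² × 450²) = 63.00; v² = 0.0196.
t = (63.00 − 0.067)/0.0196 = 3210 days (vs. the pure-advection estimate x/v = 3210 d).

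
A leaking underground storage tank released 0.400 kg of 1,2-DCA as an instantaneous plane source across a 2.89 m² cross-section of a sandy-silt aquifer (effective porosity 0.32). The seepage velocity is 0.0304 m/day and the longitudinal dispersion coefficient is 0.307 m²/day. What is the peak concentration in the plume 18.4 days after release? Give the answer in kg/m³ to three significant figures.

0.0513 kg/m³

The peak of an instantaneous 1D plume sits at x = vt; there the Gaussian factor is 1 and C_max = M/(n_e·A·√(4πDt)), where n_e·A is the pore area the mass is dissolved in.
√(4πDt) = √(4π × 0.307 × 18.4) = 8.425 m, so C_max = 0.400/(0.32 × 2.89 × 8.425) = 0.0513 kg/m³.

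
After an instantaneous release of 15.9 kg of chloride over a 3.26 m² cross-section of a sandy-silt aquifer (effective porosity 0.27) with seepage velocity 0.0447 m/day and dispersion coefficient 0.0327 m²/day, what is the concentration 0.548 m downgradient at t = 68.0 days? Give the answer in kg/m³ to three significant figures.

For an instantaneous plane source, C(x,t) = M/(n_e·A·√(4πDt)) · exp(−(x−vt)²/(4Dt)), with n_e·A the pore (flow) area.
Plume center vt = 0.0447 × 68.0 = 3.0396 m, so the well at 0.548 m is 2.4916 m upgradient of the peak.
√(4πDt) = 5.286 m, giving peak height M/(n_e·A·√(4πDt)) = 15.9/(0.27 × 3.26 × 5.286) = 3.417 kg/m³.
(x−vt)²/(4Dt) = (-2.4916)²/(4 × 0.0327 × 68.0) = 0.6980; exp(−0.6980) = 0.4976.
C = 3.417 × 0.4976 = 1.70 kg/m³.

1.70 kg/m³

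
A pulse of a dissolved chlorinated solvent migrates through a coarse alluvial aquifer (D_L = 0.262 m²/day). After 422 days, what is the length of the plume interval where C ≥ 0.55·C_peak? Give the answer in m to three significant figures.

The plume is Gaussian with σ = √(2Dt) = √(2 × 0.262 × 422) = 14.87 m.
C/C_peak = exp(−Δx²/(2σ²)) = 0.55 ⇒ Δx = σ·√(−2 ln 0.55) = 14.87 × 1.093 = 16.25 m.
Width = 2Δx = 32.5 m.

32.5 m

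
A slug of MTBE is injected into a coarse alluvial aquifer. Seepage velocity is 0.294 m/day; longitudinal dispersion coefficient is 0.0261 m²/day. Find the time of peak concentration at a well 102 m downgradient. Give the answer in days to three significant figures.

347 days

For the 1D instantaneous-source solution, setting ∂C/∂t = 0 at fixed x gives v²t² + 2Dt − x² = 0, so t = (√(D² + v²x²) − D)/v².
√(D² + v²x²) = √(0.0261² + 0.294² × 102²) = 29.99; v² = 0.086436.
t = (29.99 − 0.0261)/0.086436 = 347 days (vs. the pure-advection estimate x/v = 347 d).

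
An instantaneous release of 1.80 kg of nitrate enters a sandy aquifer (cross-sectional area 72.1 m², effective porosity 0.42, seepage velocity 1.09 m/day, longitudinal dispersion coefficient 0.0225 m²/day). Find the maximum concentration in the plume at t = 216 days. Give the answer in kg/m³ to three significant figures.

0.00761 kg/m³

The peak of an instantaneous 1D plume sits at x = vt; there the Gaussian factor is 1 and C_max = M/(n_e·A·√(4πDt)), where n_e·A is the pore area the mass is dissolved in.
√(4πDt) = √(4π × 0.0225 × 216) = 7.815 m, so C_max = 1.80/(0.42 × 72.1 × 7.815) = 0.00761 kg/m³.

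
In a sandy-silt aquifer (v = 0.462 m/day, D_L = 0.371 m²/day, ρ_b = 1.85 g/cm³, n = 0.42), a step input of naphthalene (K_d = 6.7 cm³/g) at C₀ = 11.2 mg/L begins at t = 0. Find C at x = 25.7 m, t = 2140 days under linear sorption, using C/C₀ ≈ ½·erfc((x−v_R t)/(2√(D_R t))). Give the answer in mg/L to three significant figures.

Retardation factor R = 1 + ρ_b·K_d/n = 1 + 1.85 × 6.7/0.42 = 30.51.
Sorption retards both mechanisms: v_R = v/R = 0.01514 m/day, D_R = D/R = 0.01216 m²/day.
v_R·t = 0.01514 × 2140 = 32.3996 m; 2√(D_R t) = 10.20 m; argument = (25.7 − 32.3996)/10.20 = -0.6568.
C = C₀ × ½·erfc(-0.6568) = 11.2 × 0.8235 = 9.22 mg/L.

9.22 mg/L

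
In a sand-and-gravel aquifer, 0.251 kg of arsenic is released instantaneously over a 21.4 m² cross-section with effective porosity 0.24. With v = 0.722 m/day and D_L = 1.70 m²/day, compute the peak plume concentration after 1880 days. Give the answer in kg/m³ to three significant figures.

0.000244 kg/m³

The peak of an instantaneous 1D plume sits at x = vt; there the Gaussian factor is 1 and C_max = M/(n_e·A·√(4πDt)), where n_e·A is the pore area the mass is dissolved in.
√(4πDt) = √(4π × 1.70 × 1880) = 200.4 m, so C_max = 0.251/(0.24 × 21.4 × 200.4) = 0.000244 kg/m³.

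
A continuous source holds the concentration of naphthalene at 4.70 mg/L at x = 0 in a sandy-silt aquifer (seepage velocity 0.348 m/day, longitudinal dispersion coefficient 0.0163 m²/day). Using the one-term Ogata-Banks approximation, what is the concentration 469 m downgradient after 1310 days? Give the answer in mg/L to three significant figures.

0.105 mg/L

For a continuous step input, C/C₀ ≈ ½·erfc((x−vt)/(2√(Dt))).
vt = 0.348 × 1310 = 455.88 m and 2√(Dt) = 2√(0.0163 × 1310) = 9.242 m.
Argument (x−vt)/(2√(Dt)) = (469 − 455.88)/9.242 = 1.420; ½·erfc(1.420) = 0.02231.
C = 4.70 × 0.02231 = 0.105 mg/L.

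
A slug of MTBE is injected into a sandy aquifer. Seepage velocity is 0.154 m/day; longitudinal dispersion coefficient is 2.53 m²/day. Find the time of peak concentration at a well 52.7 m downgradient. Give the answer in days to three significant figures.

252 days

For the 1D instantaneous-source solution, setting ∂C/∂t = 0 at fixed x gives v²t² + 2Dt − x² = 0, so t = (√(D² + v²x²) − D)/v².
√(D² + v²x²) = √(2.53² + 0.154² × 52.7²) = 8.501; v² = 0.023716.
t = (8.501 − 2.53)/0.023716 = 252 days (vs. the pure-advection estimate x/v = 342 d).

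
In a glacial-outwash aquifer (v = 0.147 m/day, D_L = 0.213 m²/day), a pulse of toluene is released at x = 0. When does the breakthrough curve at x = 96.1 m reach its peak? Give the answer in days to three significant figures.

For the 1D instantaneous-source solution, setting ∂C/∂t = 0 at fixed x gives v²t² + 2Dt − x² = 0, so t = (√(D² + v²x²) − D)/v².
√(D² + v²x²) = √(0.213² + 0.147² × 96.1²) = 14.13; v² = 0.021609.
t = (14.13 − 0.213)/0.021609 = 644 days (vs. the pure-advection estimate x/v = 654 d).

644 days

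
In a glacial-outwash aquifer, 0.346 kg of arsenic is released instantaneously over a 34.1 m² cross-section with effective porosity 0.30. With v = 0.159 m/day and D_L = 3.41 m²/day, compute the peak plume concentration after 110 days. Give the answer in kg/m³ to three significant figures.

The peak of an instantaneous 1D plume sits at x = vt; there the Gaussian factor is 1 and C_max = M/(n_e·A·√(4πDt)), where n_e·A is the pore area the mass is dissolved in.
√(4πDt) = √(4π × 3.41 × 110) = 68.66 m, so C_max = 0.346/(0.30 × 34.1 × 68.66) = 0.000493 kg/m³.

0.000493 kg/m³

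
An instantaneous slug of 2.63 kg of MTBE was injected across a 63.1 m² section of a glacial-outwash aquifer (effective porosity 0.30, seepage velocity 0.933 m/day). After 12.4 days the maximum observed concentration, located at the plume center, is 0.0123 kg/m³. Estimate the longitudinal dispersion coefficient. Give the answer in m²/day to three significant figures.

At the plume center C_max = M/(n_e·A·√(4πDt)), so D = M²/(4πt·(n_e·A·C_max)²).
n_e·A·C_max = 0.30 × 63.1 × 0.0123 = 0.2328 kg/m.
D = 2.63²/(4π × 12.4 × 0.2328²) = 0.819 m²/day.

0.819 m²/day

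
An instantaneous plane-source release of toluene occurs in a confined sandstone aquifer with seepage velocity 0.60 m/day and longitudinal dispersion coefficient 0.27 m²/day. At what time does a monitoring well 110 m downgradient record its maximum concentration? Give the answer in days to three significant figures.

For the 1D instantaneous-source solution, setting ∂C/∂t = 0 at fixed x gives v²t² + 2Dt − x² = 0, so t = (√(D² + v²x²) − D)/v².
√(D² + v²x²) = √(0.27² + 0.60² × 110²) = 66.00; v² = 0.36.
t = (66.00 − 0.27)/0.36 = 183 days (vs. the pure-advection estimate x/v = 183 d).

183 days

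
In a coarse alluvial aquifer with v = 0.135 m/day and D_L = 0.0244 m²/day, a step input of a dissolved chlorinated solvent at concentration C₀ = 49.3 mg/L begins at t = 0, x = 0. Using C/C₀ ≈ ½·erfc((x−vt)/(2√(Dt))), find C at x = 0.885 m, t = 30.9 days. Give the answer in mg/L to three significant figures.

For a continuous step input, C/C₀ ≈ ½·erfc((x−vt)/(2√(Dt))).
vt = 0.135 × 30.9 = 4.1715 m and 2√(Dt) = 2√(0.0244 × 30.9) = 1.737 m.
Argument (x−vt)/(2√(Dt)) = (0.885 − 4.1715)/1.737 = -1.892; ½·erfc(-1.892) = 0.9963.
C = 49.3 × 0.9963 = 49.1 mg/L.

49.1 mg/L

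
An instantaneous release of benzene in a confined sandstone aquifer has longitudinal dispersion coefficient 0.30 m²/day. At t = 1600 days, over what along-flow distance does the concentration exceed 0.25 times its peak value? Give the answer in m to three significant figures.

The plume is Gaussian with σ = √(2Dt) = √(2 × 0.30 × 1600) = 30.98 m.
C/C_peak = exp(−Δx²/(2σ²)) = 0.25 ⇒ Δx = σ·√(−2 ln 0.25) = 30.98 × 1.665 = 51.58 m.
Width = 2Δx = 103 m.

103 m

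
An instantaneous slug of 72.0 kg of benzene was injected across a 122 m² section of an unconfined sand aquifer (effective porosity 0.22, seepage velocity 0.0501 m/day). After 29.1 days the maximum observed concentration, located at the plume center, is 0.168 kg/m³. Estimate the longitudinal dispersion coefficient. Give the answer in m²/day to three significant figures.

At the plume center C_max = M/(n_e·A·√(4πDt)), so D = M²/(4πt·(n_e·A·C_max)²).
n_e·A·C_max = 0.22 × 122 × 0.168 = 4.509 kg/m.
D = 72.0²/(4π × 29.1 × 4.509²) = 0.697 m²/day.

0.697 m²/day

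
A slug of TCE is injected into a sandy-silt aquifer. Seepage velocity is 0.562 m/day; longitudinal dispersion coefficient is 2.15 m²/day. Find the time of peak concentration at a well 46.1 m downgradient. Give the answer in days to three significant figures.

75.5 days

For the 1D instantaneous-source solution, setting ∂C/∂t = 0 at fixed x gives v²t² + 2Dt − x² = 0, so t = (√(D² + v²x²) − D)/v².
√(D² + v²x²) = √(2.15² + 0.562² × 46.1²) = 26.00; v² = 0.315844.
t = (26.00 − 2.15)/0.315844 = 75.5 days (vs. the pure-advection estimate x/v = 82.0 d).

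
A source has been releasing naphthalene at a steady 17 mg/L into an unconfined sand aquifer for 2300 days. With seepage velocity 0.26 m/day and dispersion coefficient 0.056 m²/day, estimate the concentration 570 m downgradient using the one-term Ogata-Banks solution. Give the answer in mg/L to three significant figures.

For a continuous step input, C/C₀ ≈ ½·erfc((x−vt)/(2√(Dt))).
vt = 0.26 × 2300 = 598 m and 2√(Dt) = 2√(0.056 × 2300) = 22.70 m.
Argument (x−vt)/(2√(Dt)) = (570 − 598)/22.70 = -1.233; ½·erfc(-1.233) = 0.9594.
C = 17 × 0.9594 = 16.3 mg/L.

16.3 mg/L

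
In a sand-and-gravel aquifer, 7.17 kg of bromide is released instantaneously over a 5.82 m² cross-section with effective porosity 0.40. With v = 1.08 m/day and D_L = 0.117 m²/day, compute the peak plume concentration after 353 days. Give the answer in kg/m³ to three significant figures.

The peak of an instantaneous 1D plume sits at x = vt; there the Gaussian factor is 1 and C_max = M/(n_e·A·√(4πDt)), where n_e·A is the pore area the mass is dissolved in.
√(4πDt) = √(4π × 0.117 × 353) = 22.78 m, so C_max = 7.17/(0.40 × 5.82 × 22.78) = 0.135 kg/m³.

0.135 kg/m³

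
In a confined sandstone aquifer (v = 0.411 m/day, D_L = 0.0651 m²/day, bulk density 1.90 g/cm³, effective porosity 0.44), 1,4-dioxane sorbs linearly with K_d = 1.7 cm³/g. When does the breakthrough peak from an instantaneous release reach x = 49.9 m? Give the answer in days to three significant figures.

1010 days

Retardation factor R = 1 + ρ_b·K_d/n = 1 + 1.90 × 1.7/0.44 = 8.341.
Sorption retards both mechanisms: v_R = v/R = 0.04927 m/day, D_R = D/R = 0.007805 m²/day.
Peak time from v_R²t² + 2D_R t − x² = 0: t = (√(D_R² + v_R²x²) − D_R)/v_R².
√(D_R² + v_R²x²) = √(0.007805² + 0.04927² × 49.9²) = 2.459; v_R² = 0.002428.
t = (2.459 − 0.007805)/0.002428 = 1010 days.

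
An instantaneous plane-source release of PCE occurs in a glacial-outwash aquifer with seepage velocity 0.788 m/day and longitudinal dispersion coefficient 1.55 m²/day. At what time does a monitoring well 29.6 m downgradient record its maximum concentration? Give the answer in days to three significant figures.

35.2 days

For the 1D instantaneous-source solution, setting ∂C/∂t = 0 at fixed x gives v²t² + 2Dt − x² = 0, so t = (√(D² + v²x²) − D)/v².
√(D² + v²x²) = √(1.55² + 0.788² × 29.6²) = 23.38; v² = 0.620944.
t = (23.38 − 1.55)/0.620944 = 35.2 days (vs. the pure-advection estimate x/v = 37.6 d).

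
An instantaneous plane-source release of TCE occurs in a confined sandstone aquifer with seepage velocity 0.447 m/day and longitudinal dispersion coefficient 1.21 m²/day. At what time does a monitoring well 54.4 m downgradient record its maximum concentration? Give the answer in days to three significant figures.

116 days

For the 1D instantaneous-source solution, setting ∂C/∂t = 0 at fixed x gives v²t² + 2Dt − x² = 0, so t = (√(D² + v²x²) − D)/v².
√(D² + v²x²) = √(1.21² + 0.447² × 54.4²) = 24.35; v² = 0.199809.
t = (24.35 − 1.21)/0.199809 = 116 days (vs. the pure-advection estimate x/v = 122 d).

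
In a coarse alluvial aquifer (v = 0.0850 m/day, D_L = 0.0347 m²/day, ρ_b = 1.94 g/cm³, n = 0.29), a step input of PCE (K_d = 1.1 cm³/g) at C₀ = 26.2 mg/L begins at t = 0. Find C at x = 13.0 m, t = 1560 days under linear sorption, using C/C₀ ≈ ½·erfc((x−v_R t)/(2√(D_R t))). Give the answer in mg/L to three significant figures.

Retardation factor R = 1 + ρ_b·K_d/n = 1 + 1.94 × 1.1/0.29 = 8.359.
Sorption retards both mechanisms: v_R = v/R = 0.01017 m/day, D_R = D/R = 0.004151 m²/day.
v_R·t = 0.01017 × 1560 = 15.8652 m; 2√(D_R t) = 5.089 m; argument = (13.0 − 15.8652)/5.089 = -0.5630.
C = C₀ × ½·erfc(-0.5630) = 26.2 × 0.7870 = 20.6 mg/L.

20.6 mg/L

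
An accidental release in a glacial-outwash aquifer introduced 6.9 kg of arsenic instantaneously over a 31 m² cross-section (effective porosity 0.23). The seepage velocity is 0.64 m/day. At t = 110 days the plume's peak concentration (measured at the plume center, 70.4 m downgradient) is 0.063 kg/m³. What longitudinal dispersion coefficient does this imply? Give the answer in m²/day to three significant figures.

At the plume center C_max = M/(n_e·A·√(4πDt)), so D = M²/(4πt·(n_e·A·C_max)²).
n_e·A·C_max = 0.23 × 31 × 0.063 = 0.4492 kg/m.
D = 6.9²/(4π × 110 × 0.4492²) = 0.171 m²/day.

0.171 m²/day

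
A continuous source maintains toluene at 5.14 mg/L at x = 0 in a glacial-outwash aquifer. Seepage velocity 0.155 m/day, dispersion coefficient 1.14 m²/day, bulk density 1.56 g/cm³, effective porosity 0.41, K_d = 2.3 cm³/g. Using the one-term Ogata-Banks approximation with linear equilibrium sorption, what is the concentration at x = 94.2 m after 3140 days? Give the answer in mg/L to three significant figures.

0.263 mg/L

Retardation factor R = 1 + ρ_b·K_d/n = 1 + 1.56 × 2.3/0.41 = 9.751.
Sorption retards both mechanisms: v_R = v/R = 0.01590 m/day, D_R = D/R = 0.1169 m²/day.
v_R·t = 0.01590 × 3140 = 49.926 m; 2√(D_R t) = 38.32 m; argument = (94.2 − 49.926)/38.32 = 1.155.
C = C₀ × ½·erfc(1.155) = 5.14 × 0.05119 = 0.263 mg/L.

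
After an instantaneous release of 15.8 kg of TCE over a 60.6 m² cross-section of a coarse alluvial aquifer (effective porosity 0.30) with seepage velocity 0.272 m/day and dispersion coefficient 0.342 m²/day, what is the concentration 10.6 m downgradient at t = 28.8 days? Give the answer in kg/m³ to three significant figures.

For an instantaneous plane source, C(x,t) = M/(n_e·A·√(4πDt)) · exp(−(x−vt)²/(4Dt)), with n_e·A the pore (flow) area.
Plume center vt = 0.272 × 28.8 = 7.8336 m, so the well at 10.6 m is 2.7664 m downgradient of the peak.
√(4πDt) = 11.13 m, giving peak height M/(n_e·A·√(4πDt)) = 15.8/(0.30 × 60.6 × 11.13) = 0.07809 kg/m³.
(x−vt)²/(4Dt) = (2.7664)²/(4 × 0.342 × 28.8) = 0.1942; exp(−0.1942) = 0.8235.
C = 0.07809 × 0.8235 = 0.0643 kg/m³.

0.0643 kg/m³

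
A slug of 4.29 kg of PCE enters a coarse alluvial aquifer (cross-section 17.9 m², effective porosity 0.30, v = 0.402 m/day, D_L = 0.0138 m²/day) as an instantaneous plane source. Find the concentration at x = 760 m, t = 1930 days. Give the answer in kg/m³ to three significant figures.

0.00412 kg/m³

For an instantaneous plane source, C(x,t) = M/(n_e·A·√(4πDt)) · exp(−(x−vt)²/(4Dt)), with n_e·A the pore (flow) area.
Plume center vt = 0.402 × 1930 = 775.86 m, so the well at 760 m is 15.86 m upgradient of the peak.
√(4πDt) = 18.29 m, giving peak height M/(n_e·A·√(4πDt)) = 4.29/(0.30 × 17.9 × 18.29) = 0.04368 kg/m³.
(x−vt)²/(4Dt) = (-15.86)²/(4 × 0.0138 × 1930) = 2.361; exp(−2.361) = 0.09433.
C = 0.04368 × 0.09433 = 0.00412 kg/m³.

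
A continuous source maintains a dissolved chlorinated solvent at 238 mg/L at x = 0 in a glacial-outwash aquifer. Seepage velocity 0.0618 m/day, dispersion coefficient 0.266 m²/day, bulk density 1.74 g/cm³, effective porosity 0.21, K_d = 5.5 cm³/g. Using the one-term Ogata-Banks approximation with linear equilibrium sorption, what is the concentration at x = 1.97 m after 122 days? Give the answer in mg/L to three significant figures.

Retardation factor R = 1 + ρ_b·K_d/n = 1 + 1.74 × 5.5/0.21 = 46.57.
Sorption retards both mechanisms: v_R = v/R = 0.001327 m/day, D_R = D/R = 0.005712 m²/day.
v_R·t = 0.001327 × 122 = 0.161894 m; 2√(D_R t) = 1.670 m; argument = (1.97 − 0.161894)/1.670 = 1.083.
C = C₀ × ½·erfc(1.083) = 238 × 0.06281 = 14.9 mg/L.

14.9 mg/L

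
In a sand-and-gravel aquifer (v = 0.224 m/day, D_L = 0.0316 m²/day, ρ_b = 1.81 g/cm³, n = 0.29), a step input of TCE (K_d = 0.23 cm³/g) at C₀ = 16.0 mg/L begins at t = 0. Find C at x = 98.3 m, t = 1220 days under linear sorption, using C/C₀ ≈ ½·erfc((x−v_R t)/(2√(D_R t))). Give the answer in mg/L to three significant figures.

Retardation factor R = 1 + ρ_b·K_d/n = 1 + 1.81 × 0.23/0.29 = 2.436.
Sorption retards both mechanisms: v_R = v/R = 0.09195 m/day, D_R = D/R = 0.01297 m²/day.
v_R·t = 0.09195 × 1220 = 112.179 m; 2√(D_R t) = 7.956 m; argument = (98.3 − 112.179)/7.956 = -1.744.
C = C₀ × ½·erfc(-1.744) = 16.0 × 0.9932 = 15.9 mg/L.

15.9 mg/L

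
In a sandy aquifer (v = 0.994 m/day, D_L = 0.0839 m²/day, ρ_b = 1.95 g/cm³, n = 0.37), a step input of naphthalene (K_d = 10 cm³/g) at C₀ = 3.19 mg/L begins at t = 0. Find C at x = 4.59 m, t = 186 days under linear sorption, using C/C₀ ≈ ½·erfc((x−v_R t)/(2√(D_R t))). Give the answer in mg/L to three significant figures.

0.211 mg/L

Retardation factor R = 1 + ρ_b·K_d/n = 1 + 1.95 × 10/0.37 = 53.70.
Sorption retards both mechanisms: v_R = v/R = 0.01851 m/day, D_R = D/R = 0.001562 m²/day.
v_R·t = 0.01851 × 186 = 3.44286 m; 2√(D_R t) = 1.078 m; argument = (4.59 − 3.44286)/1.078 = 1.064.
C = C₀ × ½·erfc(1.064) = 3.19 × 0.06620 = 0.211 mg/L.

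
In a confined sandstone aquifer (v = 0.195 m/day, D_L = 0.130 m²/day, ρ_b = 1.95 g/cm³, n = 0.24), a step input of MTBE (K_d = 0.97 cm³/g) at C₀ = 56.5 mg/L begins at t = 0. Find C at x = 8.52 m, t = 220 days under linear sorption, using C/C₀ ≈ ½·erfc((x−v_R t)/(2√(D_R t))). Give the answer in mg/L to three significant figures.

4.12 mg/L

Retardation factor R = 1 + ρ_b·K_d/n = 1 + 1.95 × 0.97/0.24 = 8.881.
Sorption retards both mechanisms: v_R = v/R = 0.02196 m/day, D_R = D/R = 0.01464 m²/day.
v_R·t = 0.02196 × 220 = 4.8312 m; 2√(D_R t) = 3.589 m; argument = (8.52 − 4.8312)/3.589 = 1.028.
C = C₀ × ½·erfc(1.028) = 56.5 × 0.07300 = 4.12 mg/L.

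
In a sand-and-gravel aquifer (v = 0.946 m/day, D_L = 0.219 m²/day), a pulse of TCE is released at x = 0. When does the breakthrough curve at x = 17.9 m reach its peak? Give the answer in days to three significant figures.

18.7 days

For the 1D instantaneous-source solution, setting ∂C/∂t = 0 at fixed x gives v²t² + 2Dt − x² = 0, so t = (√(D² + v²x²) − D)/v².
√(D² + v²x²) = √(0.219² + 0.946² × 17.9²) = 16.93; v² = 0.894916.
t = (16.93 − 0.219)/0.894916 = 18.7 days (vs. the pure-advection estimate x/v = 18.9 d).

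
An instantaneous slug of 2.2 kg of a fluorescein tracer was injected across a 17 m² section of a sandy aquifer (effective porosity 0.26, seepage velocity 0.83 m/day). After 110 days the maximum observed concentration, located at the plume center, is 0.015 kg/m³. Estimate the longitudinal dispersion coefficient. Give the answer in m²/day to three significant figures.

At the plume center C_max = M/(n_e·A·√(4πDt)), so D = M²/(4πt·(n_e·A·C_max)²).
n_e·A·C_max = 0.26 × 17 × 0.015 = 0.06630 kg/m.
D = 2.2²/(4π × 110 × 0.06630²) = 0.797 m²/day.

0.797 m²/day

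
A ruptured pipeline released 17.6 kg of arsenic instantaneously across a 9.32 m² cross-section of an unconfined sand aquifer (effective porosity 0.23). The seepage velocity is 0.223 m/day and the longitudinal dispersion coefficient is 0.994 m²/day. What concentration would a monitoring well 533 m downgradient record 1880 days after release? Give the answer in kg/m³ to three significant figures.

0.00949 kg/m³

For an instantaneous plane source, C(x,t) = M/(n_e·A·√(4πDt)) · exp(−(x−vt)²/(4Dt)), with n_e·A the pore (flow) area.
Plume center vt = 0.223 × 1880 = 419.24 m, so the well at 533 m is 113.76 m downgradient of the peak.
√(4πDt) = 153.2 m, giving peak height M/(n_e·A·√(4πDt)) = 17.6/(0.23 × 9.32 × 153.2) = 0.05359 kg/m³.
(x−vt)²/(4Dt) = (113.76)²/(4 × 0.994 × 1880) = 1.731; exp(−1.731) = 0.1771.
C = 0.05359 × 0.1771 = 0.00949 kg/m³.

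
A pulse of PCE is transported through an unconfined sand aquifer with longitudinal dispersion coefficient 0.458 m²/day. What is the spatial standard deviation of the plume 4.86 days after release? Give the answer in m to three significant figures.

2.11 m

Dispersive spreading gives a Gaussian with σ² = 2Dt; advection only shifts the center.
σ = √(2 × 0.458 × 4.86) = 2.11 m.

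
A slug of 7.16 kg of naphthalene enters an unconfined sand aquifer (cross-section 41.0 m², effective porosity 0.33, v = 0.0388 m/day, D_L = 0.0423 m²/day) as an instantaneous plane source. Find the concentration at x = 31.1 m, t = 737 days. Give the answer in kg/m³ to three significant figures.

0.0254 kg/m³

For an instantaneous plane source, C(x,t) = M/(n_e·A·√(4πDt)) · exp(−(x−vt)²/(4Dt)), with n_e·A the pore (flow) area.
Plume center vt = 0.0388 × 737 = 28.5956 m, so the well at 31.1 m is 2.5044 m downgradient of the peak.
√(4πDt) = 19.79 m, giving peak height M/(n_e·A·√(4πDt)) = 7.16/(0.33 × 41.0 × 19.79) = 0.02674 kg/m³.
(x−vt)²/(4Dt) = (2.5044)²/(4 × 0.0423 × 737) = 0.05030; exp(−0.05030) = 0.9509.
C = 0.02674 × 0.9509 = 0.0254 kg/m³.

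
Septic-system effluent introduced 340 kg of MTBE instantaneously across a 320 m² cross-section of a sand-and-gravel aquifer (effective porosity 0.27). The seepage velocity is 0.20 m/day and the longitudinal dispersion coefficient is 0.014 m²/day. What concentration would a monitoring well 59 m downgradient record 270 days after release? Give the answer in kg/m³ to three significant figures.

0.109 kg/m³

For an instantaneous plane source, C(x,t) = M/(n_e·A·√(4πDt)) · exp(−(x−vt)²/(4Dt)), with n_e·A the pore (flow) area.
Plume center vt = 0.20 × 270 = 54 m, so the well at 59 m is 5 m downgradient of the peak.
√(4πDt) = 6.892 m, giving peak height M/(n_e·A·√(4πDt)) = 340/(0.27 × 320 × 6.892) = 0.5710 kg/m³.
(x−vt)²/(4Dt) = (5)²/(4 × 0.014 × 270) = 1.653; exp(−1.653) = 0.1915.
C = 0.5710 × 0.1915 = 0.109 kg/m³.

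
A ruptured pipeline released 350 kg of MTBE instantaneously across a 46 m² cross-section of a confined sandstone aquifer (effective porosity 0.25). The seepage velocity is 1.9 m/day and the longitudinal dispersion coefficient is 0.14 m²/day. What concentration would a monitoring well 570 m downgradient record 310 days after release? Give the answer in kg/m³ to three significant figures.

0.163 kg/m³

For an instantaneous plane source, C(x,t) = M/(n_e·A·√(4πDt)) · exp(−(x−vt)²/(4Dt)), with n_e·A the pore (flow) area.
Plume center vt = 1.9 × 310 = 589 m, so the well at 570 m is 19 m upgradient of the peak.
√(4πDt) = 23.35 m, giving peak height M/(n_e·A·√(4πDt)) = 350/(0.25 × 46 × 23.35) = 1.303 kg/m³.
(x−vt)²/(4Dt) = (-19)²/(4 × 0.14 × 310) = 2.079; exp(−2.079) = 0.1251.
C = 1.303 × 0.1251 = 0.163 kg/m³.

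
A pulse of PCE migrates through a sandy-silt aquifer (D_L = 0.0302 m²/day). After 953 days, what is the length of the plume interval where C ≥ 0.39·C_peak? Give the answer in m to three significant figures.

The plume is Gaussian with σ = √(2Dt) = √(2 × 0.0302 × 953) = 7.587 m.
C/C_peak = exp(−Δx²/(2σ²)) = 0.39 ⇒ Δx = σ·√(−2 ln 0.39) = 7.587 × 1.372 = 10.41 m.
Width = 2Δx = 20.8 m.

20.8 m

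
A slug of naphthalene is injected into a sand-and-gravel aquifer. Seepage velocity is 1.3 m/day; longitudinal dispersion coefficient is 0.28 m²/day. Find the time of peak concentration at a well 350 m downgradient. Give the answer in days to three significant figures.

269 days

For the 1D instantaneous-source solution, setting ∂C/∂t = 0 at fixed x gives v²t² + 2Dt − x² = 0, so t = (√(D² + v²x²) − D)/v².
√(D² + v²x²) = √(0.28² + 1.3² × 350²) = 455.0; v² = 1.69.
t = (455.0 − 0.28)/1.69 = 269 days (vs. the pure-advection estimate x/v = 269 d).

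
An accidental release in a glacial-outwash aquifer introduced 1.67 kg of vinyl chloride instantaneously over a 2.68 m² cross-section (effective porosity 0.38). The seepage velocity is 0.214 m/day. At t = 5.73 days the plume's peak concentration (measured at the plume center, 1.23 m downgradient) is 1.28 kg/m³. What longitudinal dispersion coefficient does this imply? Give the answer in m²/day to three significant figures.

At the plume center C_max = M/(n_e·A·√(4πDt)), so D = M²/(4πt·(n_e·A·C_max)²).
n_e·A·C_max = 0.38 × 2.68 × 1.28 = 1.304 kg/m.
D = 1.67²/(4π × 5.73 × 1.304²) = 0.0228 m²/day.

0.0228 m²/day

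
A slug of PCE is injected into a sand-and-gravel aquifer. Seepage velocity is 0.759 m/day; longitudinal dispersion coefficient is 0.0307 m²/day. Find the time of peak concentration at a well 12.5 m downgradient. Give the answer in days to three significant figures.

16.4 days

For the 1D instantaneous-source solution, setting ∂C/∂t = 0 at fixed x gives v²t² + 2Dt − x² = 0, so t = (√(D² + v²x²) − D)/v².
√(D² + v²x²) = √(0.0307² + 0.759² × 12.5²) = 9.488; v² = 0.576081.
t = (9.488 − 0.0307)/0.576081 = 16.4 days (vs. the pure-advection estimate x/v = 16.5 d).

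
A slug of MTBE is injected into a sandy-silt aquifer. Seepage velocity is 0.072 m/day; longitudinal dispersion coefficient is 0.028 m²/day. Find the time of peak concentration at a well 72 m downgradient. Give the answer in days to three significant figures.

995 days

For the 1D instantaneous-source solution, setting ∂C/∂t = 0 at fixed x gives v²t² + 2Dt − x² = 0, so t = (√(D² + v²x²) − D)/v².
√(D² + v²x²) = √(0.028² + 0.072² × 72²) = 5.184; v² = 0.005184.
t = (5.184 − 0.028)/0.005184 = 995 days (vs. the pure-advection estimate x/v = 1000 d).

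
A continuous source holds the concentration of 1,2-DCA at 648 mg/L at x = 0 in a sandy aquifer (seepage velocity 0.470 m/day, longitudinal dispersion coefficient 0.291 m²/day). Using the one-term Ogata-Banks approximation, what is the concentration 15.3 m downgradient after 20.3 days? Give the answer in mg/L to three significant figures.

30.4 mg/L

For a continuous step input, C/C₀ ≈ ½·erfc((x−vt)/(2√(Dt))).
vt = 0.470 × 20.3 = 9.541 m and 2√(Dt) = 2√(0.291 × 20.3) = 4.861 m.
Argument (x−vt)/(2√(Dt)) = (15.3 − 9.541)/4.861 = 1.185; ½·erfc(1.185) = 0.04688.
C = 648 × 0.04688 = 30.4 mg/L.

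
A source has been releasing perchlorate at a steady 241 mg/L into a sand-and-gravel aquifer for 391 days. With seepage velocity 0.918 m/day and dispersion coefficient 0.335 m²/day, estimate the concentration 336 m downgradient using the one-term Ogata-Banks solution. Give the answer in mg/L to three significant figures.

For a continuous step input, C/C₀ ≈ ½·erfc((x−vt)/(2√(Dt))).
vt = 0.918 × 391 = 358.938 m and 2√(Dt) = 2√(0.335 × 391) = 22.89 m.
Argument (x−vt)/(2√(Dt)) = (336 − 358.938)/22.89 = -1.002; ½·erfc(-1.002) = 0.9218.
C = 241 × 0.9218 = 222 mg/L.

222 mg/L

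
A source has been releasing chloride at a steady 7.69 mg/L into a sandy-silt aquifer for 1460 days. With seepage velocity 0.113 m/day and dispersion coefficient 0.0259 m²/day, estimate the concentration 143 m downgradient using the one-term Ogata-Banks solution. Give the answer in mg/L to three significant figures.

For a continuous step input, C/C₀ ≈ ½·erfc((x−vt)/(2√(Dt))).
vt = 0.113 × 1460 = 164.98 m and 2√(Dt) = 2√(0.0259 × 1460) = 12.30 m.
Argument (x−vt)/(2√(Dt)) = (143 − 164.98)/12.30 = -1.787; ½·erfc(-1.787) = 0.9943.
C = 7.69 × 0.9943 = 7.65 mg/L.

7.65 mg/L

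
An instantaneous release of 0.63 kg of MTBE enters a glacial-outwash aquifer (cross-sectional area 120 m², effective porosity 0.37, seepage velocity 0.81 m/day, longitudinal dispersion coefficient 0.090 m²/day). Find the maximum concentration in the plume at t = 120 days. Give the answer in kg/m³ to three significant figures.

0.00122 kg/m³

The peak of an instantaneous 1D plume sits at x = vt; there the Gaussian factor is 1 and C_max = M/(n_e·A·√(4πDt)), where n_e·A is the pore area the mass is dissolved in.
√(4πDt) = √(4π × 0.090 × 120) = 11.65 m, so C_max = 0.63/(0.37 × 120 × 11.65) = 0.00122 kg/m³.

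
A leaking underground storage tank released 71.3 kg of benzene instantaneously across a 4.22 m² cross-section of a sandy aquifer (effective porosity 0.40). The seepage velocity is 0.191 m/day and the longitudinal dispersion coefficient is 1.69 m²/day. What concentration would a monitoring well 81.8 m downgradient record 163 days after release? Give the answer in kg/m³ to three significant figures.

For an instantaneous plane source, C(x,t) = M/(n_e·A·√(4πDt)) · exp(−(x−vt)²/(4Dt)), with n_e·A the pore (flow) area.
Plume center vt = 0.191 × 163 = 31.133 m, so the well at 81.8 m is 50.667 m downgradient of the peak.
√(4πDt) = 58.84 m, giving peak height M/(n_e·A·√(4πDt)) = 71.3/(0.40 × 4.22 × 58.84) = 0.7179 kg/m³.
(x−vt)²/(4Dt) = (50.667)²/(4 × 1.69 × 163) = 2.330; exp(−2.330) = 0.09730.
C = 0.7179 × 0.09730 = 0.0699 kg/m³.

0.0699 kg/m³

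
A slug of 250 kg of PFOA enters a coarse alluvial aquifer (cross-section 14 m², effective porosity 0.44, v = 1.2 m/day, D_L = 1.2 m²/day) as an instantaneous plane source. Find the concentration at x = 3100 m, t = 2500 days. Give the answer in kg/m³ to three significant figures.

0.0908 kg/m³

For an instantaneous plane source, C(x,t) = M/(n_e·A·√(4πDt)) · exp(−(x−vt)²/(4Dt)), with n_e·A the pore (flow) area.
Plume center vt = 1.2 × 2500 = 3000 m, so the well at 3100 m is 100 m downgradient of the peak.
√(4πDt) = 194.2 m, giving peak height M/(n_e·A·√(4πDt)) = 250/(0.44 × 14 × 194.2) = 0.2090 kg/m³.
(x−vt)²/(4Dt) = (100)²/(4 × 1.2 × 2500) = 0.8333; exp(−0.8333) = 0.4346.
C = 0.2090 × 0.4346 = 0.0908 kg/m³.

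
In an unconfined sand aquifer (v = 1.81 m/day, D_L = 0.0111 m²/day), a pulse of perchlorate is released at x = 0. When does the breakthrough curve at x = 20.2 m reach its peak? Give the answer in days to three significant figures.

For the 1D instantaneous-source solution, setting ∂C/∂t = 0 at fixed x gives v²t² + 2Dt − x² = 0, so t = (√(D² + v²x²) − D)/v².
√(D² + v²x²) = √(0.0111² + 1.81² × 20.2²) = 36.56; v² = 3.2761.
t = (36.56 − 0.0111)/3.2761 = 11.2 days (vs. the pure-advection estimate x/v = 11.2 d).

11.2 days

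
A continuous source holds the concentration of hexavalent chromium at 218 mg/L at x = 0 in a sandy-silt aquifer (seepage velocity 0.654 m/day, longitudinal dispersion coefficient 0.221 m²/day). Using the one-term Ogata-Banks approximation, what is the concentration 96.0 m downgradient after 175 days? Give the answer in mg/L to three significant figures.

214 mg/L

For a continuous step input, C/C₀ ≈ ½·erfc((x−vt)/(2√(Dt))).
vt = 0.654 × 175 = 114.45 m and 2√(Dt) = 2√(0.221 × 175) = 12.44 m.
Argument (x−vt)/(2√(Dt)) = (96.0 − 114.45)/12.44 = -1.483; ½·erfc(-1.483) = 0.9820.
C = 218 × 0.9820 = 214 mg/L.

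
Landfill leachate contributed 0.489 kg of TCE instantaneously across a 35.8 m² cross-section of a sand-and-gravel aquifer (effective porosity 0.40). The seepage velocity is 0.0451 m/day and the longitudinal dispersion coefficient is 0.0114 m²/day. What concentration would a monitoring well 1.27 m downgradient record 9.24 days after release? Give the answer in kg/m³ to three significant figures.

0.00527 kg/m³

For an instantaneous plane source, C(x,t) = M/(n_e·A·√(4πDt)) · exp(−(x−vt)²/(4Dt)), with n_e·A the pore (flow) area.
Plume center vt = 0.0451 × 9.24 = 0.416724 m, so the well at 1.27 m is 0.853276 m downgradient of the peak.
√(4πDt) = 1.151 m, giving peak height M/(n_e·A·√(4πDt)) = 0.489/(0.40 × 35.8 × 1.151) = 0.02967 kg/m³.
(x−vt)²/(4Dt) = (0.853276)²/(4 × 0.0114 × 9.24) = 1.728; exp(−1.728) = 0.1776.
C = 0.02967 × 0.1776 = 0.00527 kg/m³.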